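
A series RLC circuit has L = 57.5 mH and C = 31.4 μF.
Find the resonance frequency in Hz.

Step 1 — Resonance condition Im(Z)=0 gives ω₀ = 1/√(LC).
Step 2 — ω₀ = 1/√(0.0575·3.14e-05) = 744.2 rad/s.
Step 3 — f₀ = ω₀/(2π) = 118.4 Hz.

f₀ = 118.4 Hz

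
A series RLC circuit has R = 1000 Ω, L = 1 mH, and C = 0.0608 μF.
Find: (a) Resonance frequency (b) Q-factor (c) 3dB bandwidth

Step 1 — Resonance: ω₀ = 1/√(LC) = 1/√(0.001·6.08e-08) = 1.282e+05 rad/s.
Step 2 — f₀ = ω₀/(2π) = 2.041e+04 Hz.
Step 3 — Series Q: Q = ω₀L/R = 1.282e+05·0.001/1000 = 0.1282.
Step 4 — Bandwidth: Δω = ω₀/Q = 1e+06 rad/s; BW = Δω/(2π) = 1.592e+05 Hz.

(a) f₀ = 2.041e+04 Hz  (b) Q = 0.1282  (c) BW = 1.592e+05 Hz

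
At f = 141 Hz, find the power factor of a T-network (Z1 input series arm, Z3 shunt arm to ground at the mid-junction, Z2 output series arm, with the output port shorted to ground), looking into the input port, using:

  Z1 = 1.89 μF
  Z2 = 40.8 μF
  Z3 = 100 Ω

Step 1 — Angular frequency: ω = 2π·f = 2π·141 = 885.9 rad/s.
Step 2 — Component impedances:
  Z1: Z = 1/(jωC) = -j/(ω·C) = 0 - j597.2 Ω
  Z2: Z = 1/(jωC) = -j/(ω·C) = 0 - j27.67 Ω
  Z3: Z = R = 100 Ω
Step 3 — With the output port shorted to ground, the output series arm Z2 runs from the junction to ground; the shunt arm Z3 also runs from the junction to ground. They appear in parallel: Z3 || Z2 = 7.11 - j25.7 Ω.
Step 4 — Series with input arm Z1: Z_in = Z1 + (Z3 || Z2) = 7.11 - j622.9 Ω = 623∠-89.3° Ω.
Step 5 — Power factor: PF = cos(φ) = Re(Z)/|Z| = 7.11/623 = 0.01141.
Step 6 — Type: Im(Z) = -622.9 ⇒ leading (phase φ = -89.3°).

PF = 0.01141 (leading, φ = -89.3°)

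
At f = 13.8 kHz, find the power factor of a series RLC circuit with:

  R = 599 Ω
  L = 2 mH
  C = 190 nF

Step 1 — Angular frequency: ω = 2π·f = 2π·1.38e+04 = 8.671e+04 rad/s.
Step 2 — Component impedances:
  R: Z = R = 599 Ω
  L: Z = jωL = j·8.671e+04·0.002 = 0 + j173.4 Ω
  C: Z = 1/(jωC) = -j/(ω·C) = 0 - j60.7 Ω
Step 3 — Series combination: Z_total = R + L + C = 599 + j112.7 Ω = 609.5∠10.7° Ω.
Step 4 — Power factor: PF = cos(φ) = Re(Z)/|Z| = 599/609.5 = 0.9828.
Step 5 — Type: Im(Z) = 112.7 ⇒ lagging (phase φ = 10.7°).

PF = 0.9828 (lagging, φ = 10.7°)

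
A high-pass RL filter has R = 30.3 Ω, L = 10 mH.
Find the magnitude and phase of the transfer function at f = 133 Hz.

Step 1 — Angular frequency: ω = 2π·133 = 835.7 rad/s.
Step 2 — Transfer function: H(jω) = jωL/(R + jωL).
Step 3 — Numerator jωL = j·8.357; denominator R + jωL = 30.3 + j8.357.
Step 4 — H = 0.07069 + j0.2563.
Step 5 — Magnitude: |H| = 0.2659 (-11.5 dB); phase: φ = 74.6°.

|H| = 0.2659 (-11.5 dB), φ = 74.6°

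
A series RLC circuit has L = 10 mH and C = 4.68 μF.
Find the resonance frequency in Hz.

Step 1 — Resonance condition Im(Z)=0 gives ω₀ = 1/√(LC).
Step 2 — ω₀ = 1/√(0.01·4.68e-06) = 4623 rad/s.
Step 3 — f₀ = ω₀/(2π) = 735.7 Hz.

f₀ = 735.7 Hz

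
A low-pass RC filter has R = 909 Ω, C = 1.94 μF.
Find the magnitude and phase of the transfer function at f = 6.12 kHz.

Step 1 — Angular frequency: ω = 2π·6120 = 3.845e+04 rad/s.
Step 2 — Transfer function: H(jω) = 1/(1 + jωRC).
Step 3 — Denominator: 1 + jωRC = 1 + j·3.845e+04·909·1.94e-06 = 1 + j67.81.
Step 4 — H = 0.0002174 - j0.01474.
Step 5 — Magnitude: |H| = 0.01475 (-36.6 dB); phase: φ = -89.2°.

|H| = 0.01475 (-36.6 dB), φ = -89.2°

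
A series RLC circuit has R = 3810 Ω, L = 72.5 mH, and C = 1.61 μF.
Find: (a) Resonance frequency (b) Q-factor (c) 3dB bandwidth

Step 1 — Resonance: ω₀ = 1/√(LC) = 1/√(0.0725·1.61e-06) = 2927 rad/s.
Step 2 — f₀ = ω₀/(2π) = 465.8 Hz.
Step 3 — Series Q: Q = ω₀L/R = 2927·0.0725/3810 = 0.0557.
Step 4 — Bandwidth: Δω = ω₀/Q = 5.255e+04 rad/s; BW = Δω/(2π) = 8364 Hz.

(a) f₀ = 465.8 Hz  (b) Q = 0.0557  (c) BW = 8364 Hz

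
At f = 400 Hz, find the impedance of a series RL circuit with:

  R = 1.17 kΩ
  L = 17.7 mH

Step 1 — Angular frequency: ω = 2π·f = 2π·400 = 2513 rad/s.
Step 2 — Component impedances:
  R: Z = R = 1170 Ω
  L: Z = jωL = j·2513·0.0177 = 0 + j44.48 Ω
Step 3 — Series combination: Z_total = R + L = 1170 + j44.48 Ω = 1171∠2.2° Ω.

Z = 1170 + j44.48 Ω = 1171∠2.2° Ω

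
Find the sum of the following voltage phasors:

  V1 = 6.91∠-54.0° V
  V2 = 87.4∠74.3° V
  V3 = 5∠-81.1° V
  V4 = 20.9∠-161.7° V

Step 1 — Convert each phasor to rectangular form:
  V1 = 6.91·(cos(-54.0°) + j·sin(-54.0°)) = 4.062 - j5.59 V
  V2 = 87.4·(cos(74.3°) + j·sin(74.3°)) = 23.65 + j84.14 V
  V3 = 5·(cos(-81.1°) + j·sin(-81.1°)) = 0.7736 - j4.94 V
  V4 = 20.9·(cos(-161.7°) + j·sin(-161.7°)) = -19.84 - j6.562 V
Step 2 — Sum components: V_total = 8.643 + j67.05 V.
Step 3 — Convert to polar: |V_total| = 67.6 V, ∠V_total = 82.7°.

V_total = 67.6∠82.7° V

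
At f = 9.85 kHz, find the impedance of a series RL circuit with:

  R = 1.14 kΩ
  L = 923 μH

Step 1 — Angular frequency: ω = 2π·f = 2π·9850 = 6.189e+04 rad/s.
Step 2 — Component impedances:
  R: Z = R = 1140 Ω
  L: Z = jωL = j·6.189e+04·0.000923 = 0 + j57.12 Ω
Step 3 — Series combination: Z_total = R + L = 1140 + j57.12 Ω = 1141∠2.9° Ω.

Z = 1140 + j57.12 Ω = 1141∠2.9° Ω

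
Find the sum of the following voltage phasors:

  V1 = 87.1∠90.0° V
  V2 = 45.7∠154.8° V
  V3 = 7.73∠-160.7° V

Step 1 — Convert each phasor to rectangular form:
  V1 = 87.1·(cos(90.0°) + j·sin(90.0°)) = 0 + j87.1 V
  V2 = 45.7·(cos(154.8°) + j·sin(154.8°)) = -41.35 + j19.46 V
  V3 = 7.73·(cos(-160.7°) + j·sin(-160.7°)) = -7.296 - j2.555 V
Step 2 — Sum components: V_total = -48.65 + j104 V.
Step 3 — Convert to polar: |V_total| = 114.8 V, ∠V_total = 115.1°.

V_total = 114.8∠115.1° V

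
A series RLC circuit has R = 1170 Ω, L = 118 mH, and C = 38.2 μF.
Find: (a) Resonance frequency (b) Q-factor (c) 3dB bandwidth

Step 1 — Resonance condition Im(Z)=0 gives ω₀ = 1/√(LC).
Step 2 — ω₀ = 1/√(0.118·3.82e-05) = 471 rad/s.
Step 3 — f₀ = ω₀/(2π) = 74.96 Hz.
Step 4 — Series Q: Q = ω₀L/R = 471·0.118/1170 = 0.0475.
Step 5 — 3dB bandwidth: Δω = ω₀/Q = 9915 rad/s; BW = Δω/(2π) = 1578 Hz.

(a) f₀ = 74.96 Hz  (b) Q = 0.0475  (c) BW = 1578 Hz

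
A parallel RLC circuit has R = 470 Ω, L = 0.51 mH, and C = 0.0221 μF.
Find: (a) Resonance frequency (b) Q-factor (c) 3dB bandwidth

Step 1 — Resonance: ω₀ = 1/√(LC) = 1/√(0.00051·2.21e-08) = 2.979e+05 rad/s.
Step 2 — f₀ = ω₀/(2π) = 4.741e+04 Hz.
Step 3 — Parallel Q: Q = R/(ω₀L) = 470/(2.979e+05·0.00051) = 3.094.
Step 4 — Bandwidth: Δω = ω₀/Q = 9.627e+04 rad/s; BW = Δω/(2π) = 1.532e+04 Hz.

(a) f₀ = 4.741e+04 Hz  (b) Q = 3.094  (c) BW = 1.532e+04 Hz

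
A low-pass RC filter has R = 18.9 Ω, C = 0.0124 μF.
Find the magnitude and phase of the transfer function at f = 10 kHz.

Step 1 — Angular frequency: ω = 2π·1e+04 = 6.283e+04 rad/s.
Step 2 — Transfer function: H(jω) = 1/(1 + jωRC).
Step 3 — Denominator: 1 + jωRC = 1 + j·6.283e+04·18.9·1.24e-08 = 1 + j0.01473.
Step 4 — H = 0.9998 - j0.01472.
Step 5 — Magnitude: |H| = 0.9999 (-0.0 dB); phase: φ = -0.8°.

|H| = 0.9999 (-0.0 dB), φ = -0.8°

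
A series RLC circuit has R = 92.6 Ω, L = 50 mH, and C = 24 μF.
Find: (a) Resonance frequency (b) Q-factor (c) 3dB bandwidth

Step 1 — Resonance: ω₀ = 1/√(LC) = 1/√(0.05·2.4e-05) = 912.9 rad/s.
Step 2 — f₀ = ω₀/(2π) = 145.3 Hz.
Step 3 — Series Q: Q = ω₀L/R = 912.9·0.05/92.6 = 0.4929.
Step 4 — Bandwidth: Δω = ω₀/Q = 1852 rad/s; BW = Δω/(2π) = 294.8 Hz.

(a) f₀ = 145.3 Hz  (b) Q = 0.4929  (c) BW = 294.8 Hz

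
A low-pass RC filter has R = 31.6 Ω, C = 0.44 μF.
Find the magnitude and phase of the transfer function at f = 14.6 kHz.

Step 1 — Angular frequency: ω = 2π·1.46e+04 = 9.173e+04 rad/s.
Step 2 — Transfer function: H(jω) = 1/(1 + jωRC).
Step 3 — Denominator: 1 + jωRC = 1 + j·9.173e+04·31.6·4.4e-07 = 1 + j1.275.
Step 4 — H = 0.3807 - j0.4856.
Step 5 — Magnitude: |H| = 0.617 (-4.2 dB); phase: φ = -51.9°.

|H| = 0.617 (-4.2 dB), φ = -51.9°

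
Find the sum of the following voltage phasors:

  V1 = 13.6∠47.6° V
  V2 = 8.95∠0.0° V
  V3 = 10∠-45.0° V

Step 1 — Convert each phasor to rectangular form:
  V1 = 13.6·(cos(47.6°) + j·sin(47.6°)) = 9.171 + j10.04 V
  V2 = 8.95·(cos(0.0°) + j·sin(0.0°)) = 8.95 V
  V3 = 10·(cos(-45.0°) + j·sin(-45.0°)) = 7.071 - j7.071 V
Step 2 — Sum components: V_total = 25.19 + j2.972 V.
Step 3 — Convert to polar: |V_total| = 25.37 V, ∠V_total = 6.7°.

V_total = 25.37∠6.7° V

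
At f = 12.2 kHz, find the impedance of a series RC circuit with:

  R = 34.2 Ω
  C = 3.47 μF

Step 1 — Angular frequency: ω = 2π·f = 2π·1.22e+04 = 7.665e+04 rad/s.
Step 2 — Component impedances:
  R: Z = R = 34.2 Ω
  C: Z = 1/(jωC) = -j/(ω·C) = 0 - j3.76 Ω
Step 3 — Series combination: Z_total = R + C = 34.2 - j3.76 Ω = 34.41∠-6.3° Ω.

Z = 34.2 - j3.76 Ω = 34.41∠-6.3° Ω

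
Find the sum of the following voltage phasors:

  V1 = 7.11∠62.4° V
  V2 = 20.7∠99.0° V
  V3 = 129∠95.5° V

Step 1 — Convert each phasor to rectangular form:
  V1 = 7.11·(cos(62.4°) + j·sin(62.4°)) = 3.294 + j6.301 V
  V2 = 20.7·(cos(99.0°) + j·sin(99.0°)) = -3.238 + j20.45 V
  V3 = 129·(cos(95.5°) + j·sin(95.5°)) = -12.36 + j128.4 V
Step 2 — Sum components: V_total = -12.31 + j155.2 V.
Step 3 — Convert to polar: |V_total| = 155.6 V, ∠V_total = 94.5°.

V_total = 155.6∠94.5° V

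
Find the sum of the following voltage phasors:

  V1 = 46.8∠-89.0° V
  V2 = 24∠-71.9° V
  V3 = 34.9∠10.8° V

Step 1 — Convert each phasor to rectangular form:
  V1 = 46.8·(cos(-89.0°) + j·sin(-89.0°)) = 0.8168 - j46.79 V
  V2 = 24·(cos(-71.9°) + j·sin(-71.9°)) = 7.456 - j22.81 V
  V3 = 34.9·(cos(10.8°) + j·sin(10.8°)) = 34.28 + j6.54 V
Step 2 — Sum components: V_total = 42.55 - j63.07 V.
Step 3 — Convert to polar: |V_total| = 76.08 V, ∠V_total = -56.0°.

V_total = 76.08∠-56.0° V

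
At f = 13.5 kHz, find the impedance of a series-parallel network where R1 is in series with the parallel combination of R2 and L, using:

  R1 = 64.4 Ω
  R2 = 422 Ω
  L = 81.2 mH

Step 1 — Angular frequency: ω = 2π·f = 2π·1.35e+04 = 8.482e+04 rad/s.
Step 2 — Component impedances:
  R1: Z = R = 64.4 Ω
  R2: Z = R = 422 Ω
  L: Z = jωL = j·8.482e+04·0.0812 = 0 + j6888 Ω
Step 3 — Parallel branch: R2 || L = 1/(1/R2 + 1/L) = 420.4 + j25.76 Ω.
Step 4 — Series with R1: Z_total = R1 + (R2 || L) = 484.8 + j25.76 Ω = 485.5∠3.0° Ω.

Z = 484.8 + j25.76 Ω = 485.5∠3.0° Ω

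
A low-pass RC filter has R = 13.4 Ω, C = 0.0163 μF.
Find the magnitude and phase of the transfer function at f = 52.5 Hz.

Step 1 — Angular frequency: ω = 2π·52.5 = 329.9 rad/s.
Step 2 — Transfer function: H(jω) = 1/(1 + jωRC).
Step 3 — Denominator: 1 + jωRC = 1 + j·329.9·13.4·1.63e-08 = 1 + j7.205e-05.
Step 4 — H = 1 - j7.205e-05.
Step 5 — Magnitude: |H| = 1 (-0.0 dB); phase: φ = -0.0°.

|H| = 1 (-0.0 dB), φ = -0.0°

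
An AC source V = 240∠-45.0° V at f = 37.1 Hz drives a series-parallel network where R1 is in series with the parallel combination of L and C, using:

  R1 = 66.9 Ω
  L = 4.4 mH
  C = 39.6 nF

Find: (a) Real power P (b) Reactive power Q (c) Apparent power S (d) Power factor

Step 1 — Angular frequency: ω = 2π·f = 2π·37.1 = 233.1 rad/s.
Step 2 — Component impedances:
  R1: Z = R = 66.9 Ω
  L: Z = jωL = j·233.1·0.0044 = 0 + j1.026 Ω
  C: Z = 1/(jωC) = -j/(ω·C) = 0 - j1.083e+05 Ω
Step 3 — Parallel branch: L || C = 1/(1/L + 1/C) = 0 + j1.026 Ω.
Step 4 — Series with R1: Z_total = R1 + (L || C) = 66.9 + j1.026 Ω = 66.91∠0.9° Ω.
Step 5 — Source phasor: V = 240∠-45.0° V = 169.7 - j169.7 V.
Step 6 — Current: I = V / Z = 2.497 - j2.575 A = 3.587∠-45.9° A.
Step 7 — Complex power: S = V·I* = 860.8 + j13.2 VA.
Step 8 — Real power: P = Re(S) = 860.8 W.
Step 9 — Reactive power: Q = Im(S) = 13.2 VAR.
Step 10 — Apparent power: |S| = 860.9 VA.
Step 11 — Power factor: PF = P/|S| = 0.9999 (lagging).

(a) P = 860.8 W  (b) Q = 13.2 VAR  (c) S = 860.9 VA  (d) PF = 0.9999 (lagging)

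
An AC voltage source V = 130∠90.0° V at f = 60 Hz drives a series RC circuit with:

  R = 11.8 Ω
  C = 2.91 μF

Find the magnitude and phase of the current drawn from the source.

Step 1 — Angular frequency: ω = 2π·f = 2π·60 = 377 rad/s.
Step 2 — Component impedances:
  R: Z = R = 11.8 Ω
  C: Z = 1/(jωC) = -j/(ω·C) = 0 - j911.5 Ω
Step 3 — Series combination: Z_total = R + C = 11.8 - j911.5 Ω = 911.6∠-89.3° Ω.
Step 4 — Source phasor: V = 130∠90.0° V = 0 + j130 V.
Step 5 — Ohm's law: I = V / Z_total = (0 + j130) / (11.8 - j911.5) = -0.1426 + j0.001846 A.
Step 6 — Convert to polar: |I| = 0.1426 A, ∠I = 179.3°.

I = 0.1426∠179.3° A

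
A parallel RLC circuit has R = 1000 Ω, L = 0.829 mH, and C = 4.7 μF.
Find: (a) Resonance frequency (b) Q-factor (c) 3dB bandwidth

Step 1 — Resonance: ω₀ = 1/√(LC) = 1/√(0.000829·4.7e-06) = 1.602e+04 rad/s.
Step 2 — f₀ = ω₀/(2π) = 2550 Hz.
Step 3 — Parallel Q: Q = R/(ω₀L) = 1000/(1.602e+04·0.000829) = 75.3.
Step 4 — Bandwidth: Δω = ω₀/Q = 212.8 rad/s; BW = Δω/(2π) = 33.86 Hz.

(a) f₀ = 2550 Hz  (b) Q = 75.3  (c) BW = 33.86 Hz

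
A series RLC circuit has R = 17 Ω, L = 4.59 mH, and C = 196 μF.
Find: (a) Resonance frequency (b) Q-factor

Step 1 — Resonance condition Im(Z)=0 gives ω₀ = 1/√(LC).
Step 2 — ω₀ = 1/√(0.00459·0.000196) = 1054 rad/s.
Step 3 — f₀ = ω₀/(2π) = 167.8 Hz.
Step 4 — Series Q: Q = ω₀L/R = 1054·0.00459/17 = 0.2847.

(a) f₀ = 167.8 Hz  (b) Q = 0.2847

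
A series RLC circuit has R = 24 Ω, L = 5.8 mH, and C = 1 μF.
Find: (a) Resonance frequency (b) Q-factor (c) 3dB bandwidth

Step 1 — Resonance condition Im(Z)=0 gives ω₀ = 1/√(LC).
Step 2 — ω₀ = 1/√(0.0058·1e-06) = 1.313e+04 rad/s.
Step 3 — f₀ = ω₀/(2π) = 2090 Hz.
Step 4 — Series Q: Q = ω₀L/R = 1.313e+04·0.0058/24 = 3.173.
Step 5 — 3dB bandwidth: Δω = ω₀/Q = 4138 rad/s; BW = Δω/(2π) = 658.6 Hz.

(a) f₀ = 2090 Hz  (b) Q = 3.173  (c) BW = 658.6 Hz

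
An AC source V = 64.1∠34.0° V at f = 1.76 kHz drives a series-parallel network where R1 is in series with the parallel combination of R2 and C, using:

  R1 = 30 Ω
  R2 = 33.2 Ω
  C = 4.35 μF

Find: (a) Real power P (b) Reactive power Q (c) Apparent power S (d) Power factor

Step 1 — Angular frequency: ω = 2π·f = 2π·1760 = 1.106e+04 rad/s.
Step 2 — Component impedances:
  R1: Z = R = 30 Ω
  R2: Z = R = 33.2 Ω
  C: Z = 1/(jωC) = -j/(ω·C) = 0 - j20.79 Ω
Step 3 — Parallel branch: R2 || C = 1/(1/R2 + 1/C) = 9.351 - j14.93 Ω.
Step 4 — Series with R1: Z_total = R1 + (R2 || C) = 39.35 - j14.93 Ω = 42.09∠-20.8° Ω.
Step 5 — Source phasor: V = 64.1∠34.0° V = 53.14 + j35.84 V.
Step 6 — Current: I = V / Z = 0.8783 + j1.244 A = 1.523∠54.8° A.
Step 7 — Complex power: S = V·I* = 91.27 - j34.64 VA.
Step 8 — Real power: P = Re(S) = 91.27 W.
Step 9 — Reactive power: Q = Im(S) = -34.64 VAR.
Step 10 — Apparent power: |S| = 97.62 VA.
Step 11 — Power factor: PF = P/|S| = 0.9349 (leading).

(a) P = 91.27 W  (b) Q = -34.64 VAR  (c) S = 97.62 VA  (d) PF = 0.9349 (leading)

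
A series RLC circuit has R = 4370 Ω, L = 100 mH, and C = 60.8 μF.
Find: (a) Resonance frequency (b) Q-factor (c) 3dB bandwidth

Step 1 — Resonance: ω₀ = 1/√(LC) = 1/√(0.1·6.08e-05) = 405.6 rad/s.
Step 2 — f₀ = ω₀/(2π) = 64.55 Hz.
Step 3 — Series Q: Q = ω₀L/R = 405.6·0.1/4370 = 0.00928.
Step 4 — Bandwidth: Δω = ω₀/Q = 4.37e+04 rad/s; BW = Δω/(2π) = 6955 Hz.

(a) f₀ = 64.55 Hz  (b) Q = 0.00928  (c) BW = 6955 Hz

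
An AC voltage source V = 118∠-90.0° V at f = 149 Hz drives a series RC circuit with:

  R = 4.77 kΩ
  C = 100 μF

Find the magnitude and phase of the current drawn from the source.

Step 1 — Angular frequency: ω = 2π·f = 2π·149 = 936.2 rad/s.
Step 2 — Component impedances:
  R: Z = R = 4770 Ω
  C: Z = 1/(jωC) = -j/(ω·C) = 0 - j10.68 Ω
Step 3 — Series combination: Z_total = R + C = 4770 - j10.68 Ω = 4770∠-0.1° Ω.
Step 4 — Source phasor: V = 118∠-90.0° V = 0 - j118 V.
Step 5 — Ohm's law: I = V / Z_total = (0 - j118) / (4770 - j10.68) = 5.54e-05 - j0.02474 A.
Step 6 — Convert to polar: |I| = 0.02474 A, ∠I = -89.9°.

I = 0.02474∠-89.9° A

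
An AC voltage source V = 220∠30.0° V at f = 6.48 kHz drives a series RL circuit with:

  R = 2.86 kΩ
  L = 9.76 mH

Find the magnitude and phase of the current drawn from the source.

Step 1 — Angular frequency: ω = 2π·f = 2π·6480 = 4.072e+04 rad/s.
Step 2 — Component impedances:
  R: Z = R = 2860 Ω
  L: Z = jωL = j·4.072e+04·0.00976 = 0 + j397.4 Ω
Step 3 — Series combination: Z_total = R + L = 2860 + j397.4 Ω = 2887∠7.9° Ω.
Step 4 — Source phasor: V = 220∠30.0° V = 190.5 + j110 V.
Step 5 — Ohm's law: I = V / Z_total = (190.5 + j110) / (2860 + j397.4) = 0.0706 + j0.02865 A.
Step 6 — Convert to polar: |I| = 0.07619 A, ∠I = 22.1°.

I = 0.07619∠22.1° A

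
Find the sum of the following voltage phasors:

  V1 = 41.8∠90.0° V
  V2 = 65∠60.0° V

Step 1 — Convert each phasor to rectangular form:
  V1 = 41.8·(cos(90.0°) + j·sin(90.0°)) = 0 + j41.8 V
  V2 = 65·(cos(60.0°) + j·sin(60.0°)) = 32.5 + j56.29 V
Step 2 — Sum components: V_total = 32.5 + j98.09 V.
Step 3 — Convert to polar: |V_total| = 103.3 V, ∠V_total = 71.7°.

V_total = 103.3∠71.7° V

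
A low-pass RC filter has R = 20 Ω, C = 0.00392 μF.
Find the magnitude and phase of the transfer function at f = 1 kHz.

Step 1 — Angular frequency: ω = 2π·1000 = 6283 rad/s.
Step 2 — Transfer function: H(jω) = 1/(1 + jωRC).
Step 3 — Denominator: 1 + jωRC = 1 + j·6283·20·3.92e-09 = 1 + j0.0004926.
Step 4 — H = 1 - j0.0004926.
Step 5 — Magnitude: |H| = 1 (-0.0 dB); phase: φ = -0.0°.

|H| = 1 (-0.0 dB), φ = -0.0°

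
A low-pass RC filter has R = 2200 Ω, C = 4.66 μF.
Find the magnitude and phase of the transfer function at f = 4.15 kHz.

Step 1 — Angular frequency: ω = 2π·4150 = 2.608e+04 rad/s.
Step 2 — Transfer function: H(jω) = 1/(1 + jωRC).
Step 3 — Denominator: 1 + jωRC = 1 + j·2.608e+04·2200·4.66e-06 = 1 + j267.3.
Step 4 — H = 1.399e-05 - j0.003741.
Step 5 — Magnitude: |H| = 0.003741 (-48.5 dB); phase: φ = -89.8°.

|H| = 0.003741 (-48.5 dB), φ = -89.8°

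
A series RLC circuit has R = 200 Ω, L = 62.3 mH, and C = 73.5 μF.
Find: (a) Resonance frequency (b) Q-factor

Step 1 — Resonance condition Im(Z)=0 gives ω₀ = 1/√(LC).
Step 2 — ω₀ = 1/√(0.0623·7.35e-05) = 467.3 rad/s.
Step 3 — f₀ = ω₀/(2π) = 74.38 Hz.
Step 4 — Series Q: Q = ω₀L/R = 467.3·0.0623/200 = 0.1456.

(a) f₀ = 74.38 Hz  (b) Q = 0.1456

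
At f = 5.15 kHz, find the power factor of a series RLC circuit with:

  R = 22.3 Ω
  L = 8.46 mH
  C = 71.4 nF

Step 1 — Angular frequency: ω = 2π·f = 2π·5150 = 3.236e+04 rad/s.
Step 2 — Component impedances:
  R: Z = R = 22.3 Ω
  L: Z = jωL = j·3.236e+04·0.00846 = 0 + j273.8 Ω
  C: Z = 1/(jωC) = -j/(ω·C) = 0 - j432.8 Ω
Step 3 — Series combination: Z_total = R + L + C = 22.3 - j159.1 Ω = 160.6∠-82.0° Ω.
Step 4 — Power factor: PF = cos(φ) = Re(Z)/|Z| = 22.3/160.63 = 0.1388.
Step 5 — Type: Im(Z) = -159.1 ⇒ leading (phase φ = -82.0°).

PF = 0.1388 (leading, φ = -82.0°)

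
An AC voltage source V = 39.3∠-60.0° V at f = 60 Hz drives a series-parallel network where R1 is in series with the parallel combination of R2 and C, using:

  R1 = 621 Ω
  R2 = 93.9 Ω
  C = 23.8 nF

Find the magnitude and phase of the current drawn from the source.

Step 1 — Angular frequency: ω = 2π·f = 2π·60 = 377 rad/s.
Step 2 — Component impedances:
  R1: Z = R = 621 Ω
  R2: Z = R = 93.9 Ω
  C: Z = 1/(jωC) = -j/(ω·C) = 0 - j1.115e+05 Ω
Step 3 — Parallel branch: R2 || C = 1/(1/R2 + 1/C) = 93.9 - j0.07911 Ω.
Step 4 — Series with R1: Z_total = R1 + (R2 || C) = 714.9 - j0.07911 Ω = 714.9∠-0.0° Ω.
Step 5 — Source phasor: V = 39.3∠-60.0° V = 19.65 - j34.03 V.
Step 6 — Ohm's law: I = V / Z_total = (19.65 - j34.03) / (714.9 - j0.07911) = 0.02749 - j0.0476 A.
Step 7 — Convert to polar: |I| = 0.05497 A, ∠I = -60.0°.

I = 0.05497∠-60.0° A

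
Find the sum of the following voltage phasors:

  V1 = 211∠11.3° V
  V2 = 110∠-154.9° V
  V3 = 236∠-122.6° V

Step 1 — Convert each phasor to rectangular form:
  V1 = 211·(cos(11.3°) + j·sin(11.3°)) = 206.9 + j41.34 V
  V2 = 110·(cos(-154.9°) + j·sin(-154.9°)) = -99.61 - j46.66 V
  V3 = 236·(cos(-122.6°) + j·sin(-122.6°)) = -127.1 - j198.8 V
Step 2 — Sum components: V_total = -19.85 - j204.1 V.
Step 3 — Convert to polar: |V_total| = 205.1 V, ∠V_total = -95.6°.

V_total = 205.1∠-95.6° V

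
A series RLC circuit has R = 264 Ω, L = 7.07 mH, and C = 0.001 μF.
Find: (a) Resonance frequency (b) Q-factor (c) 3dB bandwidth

Step 1 — Resonance condition Im(Z)=0 gives ω₀ = 1/√(LC).
Step 2 — ω₀ = 1/√(0.00707·1e-09) = 3.761e+05 rad/s.
Step 3 — f₀ = ω₀/(2π) = 5.986e+04 Hz.
Step 4 — Series Q: Q = ω₀L/R = 3.761e+05·0.00707/264 = 10.07.
Step 5 — 3dB bandwidth: Δω = ω₀/Q = 3.734e+04 rad/s; BW = Δω/(2π) = 5943 Hz.

(a) f₀ = 5.986e+04 Hz  (b) Q = 10.07  (c) BW = 5943 Hz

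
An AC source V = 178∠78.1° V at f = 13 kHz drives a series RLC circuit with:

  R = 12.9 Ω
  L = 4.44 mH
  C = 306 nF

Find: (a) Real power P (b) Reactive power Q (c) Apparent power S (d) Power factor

Step 1 — Angular frequency: ω = 2π·f = 2π·1.3e+04 = 8.168e+04 rad/s.
Step 2 — Component impedances:
  R: Z = R = 12.9 Ω
  L: Z = jωL = j·8.168e+04·0.00444 = 0 + j362.7 Ω
  C: Z = 1/(jωC) = -j/(ω·C) = 0 - j40.01 Ω
Step 3 — Series combination: Z_total = R + L + C = 12.9 + j322.7 Ω = 322.9∠87.7° Ω.
Step 4 — Source phasor: V = 178∠78.1° V = 36.7 + j174.2 V.
Step 5 — Current: I = V / Z = 0.5435 - j0.09203 A = 0.5512∠-9.6° A.
Step 6 — Complex power: S = V·I* = 3.92 + j98.04 VA.
Step 7 — Real power: P = Re(S) = 3.92 W.
Step 8 — Reactive power: Q = Im(S) = 98.04 VAR.
Step 9 — Apparent power: |S| = 98.12 VA.
Step 10 — Power factor: PF = P/|S| = 0.03995 (lagging).

(a) P = 3.92 W  (b) Q = 98.04 VAR  (c) S = 98.12 VA  (d) PF = 0.03995 (lagging)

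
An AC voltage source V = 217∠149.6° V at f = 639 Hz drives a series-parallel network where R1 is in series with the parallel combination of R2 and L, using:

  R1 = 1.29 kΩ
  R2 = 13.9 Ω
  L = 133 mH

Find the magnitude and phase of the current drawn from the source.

Step 1 — Angular frequency: ω = 2π·f = 2π·639 = 4015 rad/s.
Step 2 — Component impedances:
  R1: Z = R = 1290 Ω
  R2: Z = R = 13.9 Ω
  L: Z = jωL = j·4015·0.133 = 0 + j534 Ω
Step 3 — Parallel branch: R2 || L = 1/(1/R2 + 1/L) = 13.89 + j0.3616 Ω.
Step 4 — Series with R1: Z_total = R1 + (R2 || L) = 1304 + j0.3616 Ω = 1304∠0.0° Ω.
Step 5 — Source phasor: V = 217∠149.6° V = -187.2 + j109.8 V.
Step 6 — Ohm's law: I = V / Z_total = (-187.2 + j109.8) / (1304 + j0.3616) = -0.1435 + j0.08426 A.
Step 7 — Convert to polar: |I| = 0.1664 A, ∠I = 149.6°.

I = 0.1664∠149.6° A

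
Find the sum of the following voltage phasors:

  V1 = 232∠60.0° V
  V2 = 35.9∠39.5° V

Step 1 — Convert each phasor to rectangular form:
  V1 = 232·(cos(60.0°) + j·sin(60.0°)) = 116 + j200.9 V
  V2 = 35.9·(cos(39.5°) + j·sin(39.5°)) = 27.7 + j22.84 V
Step 2 — Sum components: V_total = 143.7 + j223.8 V.
Step 3 — Convert to polar: |V_total| = 265.9 V, ∠V_total = 57.3°.

V_total = 265.9∠57.3° V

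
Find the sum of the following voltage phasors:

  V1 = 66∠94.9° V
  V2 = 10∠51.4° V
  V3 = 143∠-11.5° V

Step 1 — Convert each phasor to rectangular form:
  V1 = 66·(cos(94.9°) + j·sin(94.9°)) = -5.638 + j65.76 V
  V2 = 10·(cos(51.4°) + j·sin(51.4°)) = 6.239 + j7.815 V
  V3 = 143·(cos(-11.5°) + j·sin(-11.5°)) = 140.1 - j28.51 V
Step 2 — Sum components: V_total = 140.7 + j45.06 V.
Step 3 — Convert to polar: |V_total| = 147.8 V, ∠V_total = 17.8°.

V_total = 147.8∠17.8° V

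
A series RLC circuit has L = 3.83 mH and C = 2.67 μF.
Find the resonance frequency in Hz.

Step 1 — Resonance condition Im(Z)=0 gives ω₀ = 1/√(LC).
Step 2 — ω₀ = 1/√(0.00383·2.67e-06) = 9889 rad/s.
Step 3 — f₀ = ω₀/(2π) = 1574 Hz.

f₀ = 1574 Hz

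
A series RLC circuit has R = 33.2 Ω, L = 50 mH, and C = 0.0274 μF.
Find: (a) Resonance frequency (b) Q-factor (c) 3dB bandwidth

Step 1 — Resonance: ω₀ = 1/√(LC) = 1/√(0.05·2.74e-08) = 2.702e+04 rad/s.
Step 2 — f₀ = ω₀/(2π) = 4300 Hz.
Step 3 — Series Q: Q = ω₀L/R = 2.702e+04·0.05/33.2 = 40.69.
Step 4 — Bandwidth: Δω = ω₀/Q = 664 rad/s; BW = Δω/(2π) = 105.7 Hz.

(a) f₀ = 4300 Hz  (b) Q = 40.69  (c) BW = 105.7 Hz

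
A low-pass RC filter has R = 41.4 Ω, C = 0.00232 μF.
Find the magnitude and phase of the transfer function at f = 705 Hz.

Step 1 — Angular frequency: ω = 2π·705 = 4430 rad/s.
Step 2 — Transfer function: H(jω) = 1/(1 + jωRC).
Step 3 — Denominator: 1 + jωRC = 1 + j·4430·41.4·2.32e-09 = 1 + j0.0004255.
Step 4 — H = 1 - j0.0004255.
Step 5 — Magnitude: |H| = 1 (-0.0 dB); phase: φ = -0.0°.

|H| = 1 (-0.0 dB), φ = -0.0°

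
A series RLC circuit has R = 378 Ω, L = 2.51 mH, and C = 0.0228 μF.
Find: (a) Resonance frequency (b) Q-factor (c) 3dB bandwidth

Step 1 — Resonance: ω₀ = 1/√(LC) = 1/√(0.00251·2.28e-08) = 1.322e+05 rad/s.
Step 2 — f₀ = ω₀/(2π) = 2.104e+04 Hz.
Step 3 — Series Q: Q = ω₀L/R = 1.322e+05·0.00251/378 = 0.8778.
Step 4 — Bandwidth: Δω = ω₀/Q = 1.506e+05 rad/s; BW = Δω/(2π) = 2.397e+04 Hz.

(a) f₀ = 2.104e+04 Hz  (b) Q = 0.8778  (c) BW = 2.397e+04 Hz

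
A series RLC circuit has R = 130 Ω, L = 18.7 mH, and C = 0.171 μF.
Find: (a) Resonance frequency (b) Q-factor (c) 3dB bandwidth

Step 1 — Resonance: ω₀ = 1/√(LC) = 1/√(0.0187·1.71e-07) = 1.768e+04 rad/s.
Step 2 — f₀ = ω₀/(2π) = 2815 Hz.
Step 3 — Series Q: Q = ω₀L/R = 1.768e+04·0.0187/130 = 2.544.
Step 4 — Bandwidth: Δω = ω₀/Q = 6952 rad/s; BW = Δω/(2π) = 1106 Hz.

(a) f₀ = 2815 Hz  (b) Q = 2.544  (c) BW = 1106 Hz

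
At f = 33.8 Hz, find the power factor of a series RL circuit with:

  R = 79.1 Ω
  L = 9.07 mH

Step 1 — Angular frequency: ω = 2π·f = 2π·33.8 = 212.4 rad/s.
Step 2 — Component impedances:
  R: Z = R = 79.1 Ω
  L: Z = jωL = j·212.4·0.00907 = 0 + j1.926 Ω
Step 3 — Series combination: Z_total = R + L = 79.1 + j1.926 Ω = 79.12∠1.4° Ω.
Step 4 — Power factor: PF = cos(φ) = Re(Z)/|Z| = 79.1/79.12 = 0.9997.
Step 5 — Type: Im(Z) = 1.926 ⇒ lagging (phase φ = 1.4°).

PF = 0.9997 (lagging, φ = 1.4°)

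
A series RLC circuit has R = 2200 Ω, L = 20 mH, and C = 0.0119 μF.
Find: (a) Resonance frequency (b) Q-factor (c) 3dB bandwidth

Step 1 — Resonance: ω₀ = 1/√(LC) = 1/√(0.02·1.19e-08) = 6.482e+04 rad/s.
Step 2 — f₀ = ω₀/(2π) = 1.032e+04 Hz.
Step 3 — Series Q: Q = ω₀L/R = 6.482e+04·0.02/2200 = 0.5893.
Step 4 — Bandwidth: Δω = ω₀/Q = 1.1e+05 rad/s; BW = Δω/(2π) = 1.751e+04 Hz.

(a) f₀ = 1.032e+04 Hz  (b) Q = 0.5893  (c) BW = 1.751e+04 Hz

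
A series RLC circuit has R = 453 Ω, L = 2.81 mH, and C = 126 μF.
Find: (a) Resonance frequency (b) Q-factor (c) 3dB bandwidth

Step 1 — Resonance condition Im(Z)=0 gives ω₀ = 1/√(LC).
Step 2 — ω₀ = 1/√(0.00281·0.000126) = 1681 rad/s.
Step 3 — f₀ = ω₀/(2π) = 267.5 Hz.
Step 4 — Series Q: Q = ω₀L/R = 1681·0.00281/453 = 0.01042.
Step 5 — 3dB bandwidth: Δω = ω₀/Q = 1.612e+05 rad/s; BW = Δω/(2π) = 2.566e+04 Hz.

(a) f₀ = 267.5 Hz  (b) Q = 0.01042  (c) BW = 2.566e+04 Hz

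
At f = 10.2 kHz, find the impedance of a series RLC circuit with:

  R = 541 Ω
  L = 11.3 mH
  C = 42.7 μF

Step 1 — Angular frequency: ω = 2π·f = 2π·1.02e+04 = 6.409e+04 rad/s.
Step 2 — Component impedances:
  R: Z = R = 541 Ω
  L: Z = jωL = j·6.409e+04·0.0113 = 0 + j724.2 Ω
  C: Z = 1/(jωC) = -j/(ω·C) = 0 - j0.3654 Ω
Step 3 — Series combination: Z_total = R + L + C = 541 + j723.8 Ω = 903.7∠53.2° Ω.

Z = 541 + j723.8 Ω = 903.7∠53.2° Ω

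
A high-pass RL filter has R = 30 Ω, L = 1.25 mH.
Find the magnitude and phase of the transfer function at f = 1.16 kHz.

Step 1 — Angular frequency: ω = 2π·1160 = 7288 rad/s.
Step 2 — Transfer function: H(jω) = jωL/(R + jωL).
Step 3 — Numerator jωL = j·9.111; denominator R + jωL = 30 + j9.111.
Step 4 — H = 0.08444 + j0.278.
Step 5 — Magnitude: |H| = 0.2906 (-10.7 dB); phase: φ = 73.1°.

|H| = 0.2906 (-10.7 dB), φ = 73.1°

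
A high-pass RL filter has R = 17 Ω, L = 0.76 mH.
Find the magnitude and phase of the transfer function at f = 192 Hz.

Step 1 — Angular frequency: ω = 2π·192 = 1206 rad/s.
Step 2 — Transfer function: H(jω) = jωL/(R + jωL).
Step 3 — Numerator jωL = j·0.9168; denominator R + jωL = 17 + j0.9168.
Step 4 — H = 0.0029 + j0.05378.
Step 5 — Magnitude: |H| = 0.05385 (-25.4 dB); phase: φ = 86.9°.

|H| = 0.05385 (-25.4 dB), φ = 86.9°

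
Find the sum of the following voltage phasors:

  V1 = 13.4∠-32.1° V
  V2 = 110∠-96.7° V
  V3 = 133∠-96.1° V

Step 1 — Convert each phasor to rectangular form:
  V1 = 13.4·(cos(-32.1°) + j·sin(-32.1°)) = 11.35 - j7.121 V
  V2 = 110·(cos(-96.7°) + j·sin(-96.7°)) = -12.83 - j109.2 V
  V3 = 133·(cos(-96.1°) + j·sin(-96.1°)) = -14.13 - j132.2 V
Step 2 — Sum components: V_total = -15.62 - j248.6 V.
Step 3 — Convert to polar: |V_total| = 249.1 V, ∠V_total = -93.6°.

V_total = 249.1∠-93.6° V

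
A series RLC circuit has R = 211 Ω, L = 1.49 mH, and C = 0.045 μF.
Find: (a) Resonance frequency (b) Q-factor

Step 1 — Resonance condition Im(Z)=0 gives ω₀ = 1/√(LC).
Step 2 — ω₀ = 1/√(0.00149·4.5e-08) = 1.221e+05 rad/s.
Step 3 — f₀ = ω₀/(2π) = 1.944e+04 Hz.
Step 4 — Series Q: Q = ω₀L/R = 1.221e+05·0.00149/211 = 0.8624.

(a) f₀ = 1.944e+04 Hz  (b) Q = 0.8624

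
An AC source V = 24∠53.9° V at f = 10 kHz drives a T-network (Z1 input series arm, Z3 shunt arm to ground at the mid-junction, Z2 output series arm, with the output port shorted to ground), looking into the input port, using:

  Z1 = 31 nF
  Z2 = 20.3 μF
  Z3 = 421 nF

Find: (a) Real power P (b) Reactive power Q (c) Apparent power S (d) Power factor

Step 1 — Angular frequency: ω = 2π·f = 2π·1e+04 = 6.283e+04 rad/s.
Step 2 — Component impedances:
  Z1: Z = 1/(jωC) = -j/(ω·C) = 0 - j513.4 Ω
  Z2: Z = 1/(jωC) = -j/(ω·C) = 0 - j0.784 Ω
  Z3: Z = 1/(jωC) = -j/(ω·C) = 0 - j37.8 Ω
Step 3 — With the output port shorted to ground, the output series arm Z2 runs from the junction to ground; the shunt arm Z3 also runs from the junction to ground. They appear in parallel: Z3 || Z2 = 0 - j0.7681 Ω.
Step 4 — Series with input arm Z1: Z_in = Z1 + (Z3 || Z2) = 0 - j514.2 Ω = 514.2∠-90.0° Ω.
Step 5 — Source phasor: V = 24∠53.9° V = 14.14 + j19.39 V.
Step 6 — Current: I = V / Z = -0.03771 + j0.0275 A = 0.04668∠143.9° A.
Step 7 — Complex power: S = V·I* = 0 - j1.12 VA.
Step 8 — Real power: P = Re(S) = 0 W.
Step 9 — Reactive power: Q = Im(S) = -1.12 VAR.
Step 10 — Apparent power: |S| = 1.12 VA.
Step 11 — Power factor: PF = P/|S| = 0 (leading).

(a) P = 0 W  (b) Q = -1.12 VAR  (c) S = 1.12 VA  (d) PF = 0 (leading)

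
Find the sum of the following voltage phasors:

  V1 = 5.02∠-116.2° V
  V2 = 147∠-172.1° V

Step 1 — Convert each phasor to rectangular form:
  V1 = 5.02·(cos(-116.2°) + j·sin(-116.2°)) = -2.216 - j4.504 V
  V2 = 147·(cos(-172.1°) + j·sin(-172.1°)) = -145.6 - j20.2 V
Step 2 — Sum components: V_total = -147.8 - j24.71 V.
Step 3 — Convert to polar: |V_total| = 149.9 V, ∠V_total = -170.5°.

V_total = 149.9∠-170.5° V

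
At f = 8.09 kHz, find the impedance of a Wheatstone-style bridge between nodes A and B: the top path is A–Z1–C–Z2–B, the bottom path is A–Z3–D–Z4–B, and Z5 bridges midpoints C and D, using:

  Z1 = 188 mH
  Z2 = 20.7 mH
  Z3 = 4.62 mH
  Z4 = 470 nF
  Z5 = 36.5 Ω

Step 1 — Angular frequency: ω = 2π·f = 2π·8090 = 5.083e+04 rad/s.
Step 2 — Component impedances:
  Z1: Z = jωL = j·5.083e+04·0.188 = 0 + j9556 Ω
  Z2: Z = jωL = j·5.083e+04·0.0207 = 0 + j1052 Ω
  Z3: Z = jωL = j·5.083e+04·0.00462 = 0 + j234.8 Ω
  Z4: Z = 1/(jωC) = -j/(ω·C) = 0 - j41.86 Ω
  Z5: Z = R = 36.5 Ω
Step 3 — Bridge requires nodal analysis (the Z5 bridge couples midpoints C and D, so the two paths cannot be reduced to a simple series/parallel combination). Setting node B to ground and injecting 1 A at node A, the 3-node admittance system at A, C, D solves to V_A = Z_AB = 0.1559 + j185.6 Ω = 185.6∠90.0° Ω.

Z = 0.1559 + j185.6 Ω = 185.6∠90.0° Ω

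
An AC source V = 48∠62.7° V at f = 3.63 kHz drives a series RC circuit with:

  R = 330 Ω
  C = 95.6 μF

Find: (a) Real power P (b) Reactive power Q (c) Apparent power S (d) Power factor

Step 1 — Angular frequency: ω = 2π·f = 2π·3630 = 2.281e+04 rad/s.
Step 2 — Component impedances:
  R: Z = R = 330 Ω
  C: Z = 1/(jωC) = -j/(ω·C) = 0 - j0.4586 Ω
Step 3 — Series combination: Z_total = R + C = 330 - j0.4586 Ω = 330∠-0.1° Ω.
Step 4 — Source phasor: V = 48∠62.7° V = 22.02 + j42.65 V.
Step 5 — Current: I = V / Z = 0.06653 + j0.1293 A = 0.1455∠62.8° A.
Step 6 — Complex power: S = V·I* = 6.982 - j0.009703 VA.
Step 7 — Real power: P = Re(S) = 6.982 W.
Step 8 — Reactive power: Q = Im(S) = -0.009703 VAR.
Step 9 — Apparent power: |S| = 6.982 VA.
Step 10 — Power factor: PF = P/|S| = 1 (leading).

(a) P = 6.982 W  (b) Q = -0.009703 VAR  (c) S = 6.982 VA  (d) PF = 1 (leading)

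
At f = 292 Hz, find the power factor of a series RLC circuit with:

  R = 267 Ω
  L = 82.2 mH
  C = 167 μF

Step 1 — Angular frequency: ω = 2π·f = 2π·292 = 1835 rad/s.
Step 2 — Component impedances:
  R: Z = R = 267 Ω
  L: Z = jωL = j·1835·0.0822 = 0 + j150.8 Ω
  C: Z = 1/(jωC) = -j/(ω·C) = 0 - j3.264 Ω
Step 3 — Series combination: Z_total = R + L + C = 267 + j147.5 Ω = 305.1∠28.9° Ω.
Step 4 — Power factor: PF = cos(φ) = Re(Z)/|Z| = 267/305.06 = 0.8752.
Step 5 — Type: Im(Z) = 147.5 ⇒ lagging (phase φ = 28.9°).

PF = 0.8752 (lagging, φ = 28.9°)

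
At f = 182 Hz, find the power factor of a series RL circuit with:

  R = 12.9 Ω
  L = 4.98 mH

Step 1 — Angular frequency: ω = 2π·f = 2π·182 = 1144 rad/s.
Step 2 — Component impedances:
  R: Z = R = 12.9 Ω
  L: Z = jωL = j·1144·0.00498 = 0 + j5.695 Ω
Step 3 — Series combination: Z_total = R + L = 12.9 + j5.695 Ω = 14.1∠23.8° Ω.
Step 4 — Power factor: PF = cos(φ) = Re(Z)/|Z| = 12.9/14.101 = 0.9148.
Step 5 — Type: Im(Z) = 5.695 ⇒ lagging (phase φ = 23.8°).

PF = 0.9148 (lagging, φ = 23.8°)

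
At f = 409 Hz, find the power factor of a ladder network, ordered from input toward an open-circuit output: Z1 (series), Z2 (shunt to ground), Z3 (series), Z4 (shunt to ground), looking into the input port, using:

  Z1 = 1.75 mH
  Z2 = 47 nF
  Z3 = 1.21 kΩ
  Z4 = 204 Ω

Step 1 — Angular frequency: ω = 2π·f = 2π·409 = 2570 rad/s.
Step 2 — Component impedances:
  Z1: Z = jωL = j·2570·0.00175 = 0 + j4.497 Ω
  Z2: Z = 1/(jωC) = -j/(ω·C) = 0 - j8279 Ω
  Z3: Z = R = 1210 Ω
  Z4: Z = R = 204 Ω
Step 3 — Ladder network (open output): work backward from the far end, alternating series and parallel combinations. Z_in = 1374 - j230.1 Ω = 1393∠-9.5° Ω.
Step 4 — Power factor: PF = cos(φ) = Re(Z)/|Z| = 1373.93/1393.07 = 0.9863.
Step 5 — Type: Im(Z) = -230.1 ⇒ leading (phase φ = -9.5°).

PF = 0.9863 (leading, φ = -9.5°)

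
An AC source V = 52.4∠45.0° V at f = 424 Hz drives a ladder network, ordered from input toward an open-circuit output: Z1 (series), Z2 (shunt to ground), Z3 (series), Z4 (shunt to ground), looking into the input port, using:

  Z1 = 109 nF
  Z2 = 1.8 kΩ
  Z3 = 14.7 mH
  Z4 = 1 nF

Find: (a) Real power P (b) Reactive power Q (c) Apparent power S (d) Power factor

Step 1 — Angular frequency: ω = 2π·f = 2π·424 = 2664 rad/s.
Step 2 — Component impedances:
  Z1: Z = 1/(jωC) = -j/(ω·C) = 0 - j3444 Ω
  Z2: Z = R = 1800 Ω
  Z3: Z = jωL = j·2664·0.0147 = 0 + j39.16 Ω
  Z4: Z = 1/(jωC) = -j/(ω·C) = 0 - j3.754e+05 Ω
Step 3 — Ladder network (open output): work backward from the far end, alternating series and parallel combinations. Z_in = 1800 - j3452 Ω = 3893∠-62.5° Ω.
Step 4 — Source phasor: V = 52.4∠45.0° V = 37.05 + j37.05 V.
Step 5 — Current: I = V / Z = -0.004039 + j0.01284 A = 0.01346∠107.5° A.
Step 6 — Complex power: S = V·I* = 0.326 - j0.6253 VA.
Step 7 — Real power: P = Re(S) = 0.326 W.
Step 8 — Reactive power: Q = Im(S) = -0.6253 VAR.
Step 9 — Apparent power: |S| = 0.7052 VA.
Step 10 — Power factor: PF = P/|S| = 0.4623 (leading).

(a) P = 0.326 W  (b) Q = -0.6253 VAR  (c) S = 0.7052 VA  (d) PF = 0.4623 (leading)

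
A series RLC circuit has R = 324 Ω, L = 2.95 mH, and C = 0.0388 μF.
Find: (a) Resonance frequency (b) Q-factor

Step 1 — Resonance condition Im(Z)=0 gives ω₀ = 1/√(LC).
Step 2 — ω₀ = 1/√(0.00295·3.88e-08) = 9.347e+04 rad/s.
Step 3 — f₀ = ω₀/(2π) = 1.488e+04 Hz.
Step 4 — Series Q: Q = ω₀L/R = 9.347e+04·0.00295/324 = 0.851.

(a) f₀ = 1.488e+04 Hz  (b) Q = 0.851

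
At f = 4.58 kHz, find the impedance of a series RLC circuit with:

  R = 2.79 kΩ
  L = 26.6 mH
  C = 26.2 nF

Step 1 — Angular frequency: ω = 2π·f = 2π·4580 = 2.878e+04 rad/s.
Step 2 — Component impedances:
  R: Z = R = 2790 Ω
  L: Z = jωL = j·2.878e+04·0.0266 = 0 + j765.5 Ω
  C: Z = 1/(jωC) = -j/(ω·C) = 0 - j1326 Ω
Step 3 — Series combination: Z_total = R + L + C = 2790 - j560.9 Ω = 2846∠-11.4° Ω.

Z = 2790 - j560.9 Ω = 2846∠-11.4° Ω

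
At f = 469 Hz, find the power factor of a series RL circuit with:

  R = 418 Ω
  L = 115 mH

Step 1 — Angular frequency: ω = 2π·f = 2π·469 = 2947 rad/s.
Step 2 — Component impedances:
  R: Z = R = 418 Ω
  L: Z = jωL = j·2947·0.115 = 0 + j338.9 Ω
Step 3 — Series combination: Z_total = R + L = 418 + j338.9 Ω = 538.1∠39.0° Ω.
Step 4 — Power factor: PF = cos(φ) = Re(Z)/|Z| = 418/538.1 = 0.7768.
Step 5 — Type: Im(Z) = 338.9 ⇒ lagging (phase φ = 39.0°).

PF = 0.7768 (lagging, φ = 39.0°)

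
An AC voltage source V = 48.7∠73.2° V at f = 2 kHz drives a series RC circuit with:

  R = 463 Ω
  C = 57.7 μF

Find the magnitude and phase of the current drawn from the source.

Step 1 — Angular frequency: ω = 2π·f = 2π·2000 = 1.257e+04 rad/s.
Step 2 — Component impedances:
  R: Z = R = 463 Ω
  C: Z = 1/(jωC) = -j/(ω·C) = 0 - j1.379 Ω
Step 3 — Series combination: Z_total = R + C = 463 - j1.379 Ω = 463∠-0.2° Ω.
Step 4 — Source phasor: V = 48.7∠73.2° V = 14.08 + j46.62 V.
Step 5 — Ohm's law: I = V / Z_total = (14.08 + j46.62) / (463 - j1.379) = 0.0301 + j0.1008 A.
Step 6 — Convert to polar: |I| = 0.1052 A, ∠I = 73.4°.

I = 0.1052∠73.4° A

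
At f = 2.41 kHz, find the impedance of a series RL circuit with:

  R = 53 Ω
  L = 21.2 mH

Step 1 — Angular frequency: ω = 2π·f = 2π·2410 = 1.514e+04 rad/s.
Step 2 — Component impedances:
  R: Z = R = 53 Ω
  L: Z = jωL = j·1.514e+04·0.0212 = 0 + j321 Ω
Step 3 — Series combination: Z_total = R + L = 53 + j321 Ω = 325.4∠80.6° Ω.

Z = 53 + j321 Ω = 325.4∠80.6° Ω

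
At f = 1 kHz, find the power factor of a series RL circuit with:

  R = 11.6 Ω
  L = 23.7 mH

Step 1 — Angular frequency: ω = 2π·f = 2π·1000 = 6283 rad/s.
Step 2 — Component impedances:
  R: Z = R = 11.6 Ω
  L: Z = jωL = j·6283·0.0237 = 0 + j148.9 Ω
Step 3 — Series combination: Z_total = R + L = 11.6 + j148.9 Ω = 149.4∠85.5° Ω.
Step 4 — Power factor: PF = cos(φ) = Re(Z)/|Z| = 11.6/149.36 = 0.07766.
Step 5 — Type: Im(Z) = 148.9 ⇒ lagging (phase φ = 85.5°).

PF = 0.07766 (lagging, φ = 85.5°)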